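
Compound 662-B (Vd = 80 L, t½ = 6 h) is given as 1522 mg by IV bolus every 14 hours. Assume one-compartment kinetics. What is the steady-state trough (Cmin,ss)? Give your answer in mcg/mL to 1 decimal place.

4.7 mcg/mL

Over one 14-h interval, 14/6 ≈ 2.3333 half-lives elapse, leaving f ≈ 0.1984 of each dose.
Single-dose peak C₀ = D/Vd = 1522/80 ≈ 19.025 mcg/mL.
Steady-state trough Cmin,ss = C₀·f/(1−f) ≈ 19.025 × 0.1984/0.8016 ≈ 4.709 mcg/mL.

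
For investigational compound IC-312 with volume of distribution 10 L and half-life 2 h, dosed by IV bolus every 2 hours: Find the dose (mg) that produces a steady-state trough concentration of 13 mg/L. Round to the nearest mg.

τ/t½ = 2/2 ≈ 1, so f = (1/2)^(2/2) ≈ 0.500000.
Cmin,ss = (D/Vd)·f/(1−f), so D = Cmin,ss·Vd·(1−f)/f.
D = 13 × 10 × (1−f)/f ≈ 13 × 10 × 1.00000 ≈ 130.00 mg.

130 mg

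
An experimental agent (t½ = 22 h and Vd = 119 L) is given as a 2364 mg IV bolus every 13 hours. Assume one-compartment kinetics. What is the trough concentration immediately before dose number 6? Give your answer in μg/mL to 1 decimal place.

34.2 μg/mL

f = (1/2)^(τ/t½) = (1/2)^(13/22) ≈ 0.6639.
C₀ = D/Vd = 2364/119 ≈ 19.866 μg/mL.
Before the 6th dose, 5 doses have been given. Superposition: Cmin = C₀·(f + f² + … + f^5).
≈ 19.866 × (0.6639 + 0.4408 + 0.2926 + 0.1943 + 0.1290) ≈ 19.866 × 1.7206 ≈ 34.181 μg/mL.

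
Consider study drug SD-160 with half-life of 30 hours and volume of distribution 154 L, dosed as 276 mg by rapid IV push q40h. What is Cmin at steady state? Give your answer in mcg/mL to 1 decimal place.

1.2 mcg/mL

τ/t½ = 40/30 ≈ 1.3333, so fraction remaining f = (1/2)^(40/30) ≈ 0.3969.
Each bolus raises the concentration by D/Vd = 276/154 ≈ 1.792 mcg/mL.
Steady-state trough Cmin,ss = C₀·f/(1−f) ≈ 1.792 × 0.3969/0.6031 ≈ 1.179 mcg/mL.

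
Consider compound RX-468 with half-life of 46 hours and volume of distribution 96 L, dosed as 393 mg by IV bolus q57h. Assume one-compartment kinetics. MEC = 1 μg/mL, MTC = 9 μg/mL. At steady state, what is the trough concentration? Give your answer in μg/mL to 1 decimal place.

3.0 μg/mL

k = ln2/t½ = ln2/46 ≈ 0.015068 h⁻¹; fraction remaining f = e^(−kτ) = e^(−0.015068×57) ≈ 0.4236.
Each bolus raises the concentration by D/Vd = 393/96 ≈ 4.094 μg/mL.
Steady-state trough Cmin,ss = C₀·f/(1−f) ≈ 4.094 × 0.4236/0.5764 ≈ 3.009 μg/mL.
Trough 3.0 μg/mL vs MEC 1 μg/mL: adequate.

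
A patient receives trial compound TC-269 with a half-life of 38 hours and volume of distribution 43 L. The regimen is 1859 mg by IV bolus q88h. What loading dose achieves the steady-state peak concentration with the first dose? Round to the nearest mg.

f = (1/2)^(88/38) ≈ 0.200853; accumulation ratio R = 1/(1−f) ≈ 1.25133.
Loading dose to hit Cmax,ss on first dose: D_load = D_maint·R ≈ 1859 × 1.25133 ≈ 2326.22 mg.

2326 mg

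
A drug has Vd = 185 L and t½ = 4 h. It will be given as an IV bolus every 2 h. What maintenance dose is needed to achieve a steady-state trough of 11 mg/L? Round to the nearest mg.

843 mg

τ/t½ = 2/4 ≈ 0.5, so f = (1/2)^(2/4) ≈ 0.707107.
Cmin,ss = (D/Vd)·f/(1−f), so D = Cmin,ss·Vd·(1−f)/f.
D = 11 × 185 × (1−f)/f ≈ 11 × 185 × 0.41421 ≈ 842.92 mg.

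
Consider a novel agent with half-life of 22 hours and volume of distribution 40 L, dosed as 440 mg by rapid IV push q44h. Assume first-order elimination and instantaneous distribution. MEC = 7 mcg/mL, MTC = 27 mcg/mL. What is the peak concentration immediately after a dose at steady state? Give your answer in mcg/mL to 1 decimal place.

τ = 44 h = 2 half-lives, so f = (1/2)^2 = 0.25.
Accumulation ratio R = 1/(1 − f) = 1/0.75 = 4/3.
Single-dose peak C₀ = D/Vd = 440/40 = 11 mcg/mL.
Steady-state peak Cmax,ss = C₀·R = 11 × 4/3 ≈ 14.667 mcg/mL.
Peak 14.7 mcg/mL vs MTC 27 mcg/mL: below toxic threshold.

14.7 mcg/mL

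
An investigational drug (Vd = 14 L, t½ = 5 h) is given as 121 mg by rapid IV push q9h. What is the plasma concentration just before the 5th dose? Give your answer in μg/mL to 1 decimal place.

3.5 μg/mL

f = (1/2)^(τ/t½) = (1/2)^(9/5) ≈ 0.2872.
C₀ = D/Vd = 121/14 ≈ 8.643 μg/mL.
Before the 5th dose, 4 doses have been given. Superposition: Cmin = C₀·(f + f² + … + f^4).
≈ 8.643 × (0.2872 + 0.0825 + 0.0237 + 0.0068) ≈ 8.643 × 0.4002 ≈ 3.459 μg/mL.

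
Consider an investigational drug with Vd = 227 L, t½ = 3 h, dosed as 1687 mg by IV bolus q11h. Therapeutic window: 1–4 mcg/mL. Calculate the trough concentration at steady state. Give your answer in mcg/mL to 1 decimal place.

Over one 11-h interval, 11/3 ≈ 3.6667 half-lives elapse, leaving f ≈ 0.0787 of each dose.
Single-dose peak C₀ = D/Vd = 1687/227 ≈ 7.432 mcg/mL.
Steady-state trough Cmin,ss = C₀·f/(1−f) ≈ 7.432 × 0.0787/0.9213 ≈ 0.635 mcg/mL.
Trough 0.6 mcg/mL vs MEC 1 mcg/mL: subtherapeutic.

0.6 mcg/mL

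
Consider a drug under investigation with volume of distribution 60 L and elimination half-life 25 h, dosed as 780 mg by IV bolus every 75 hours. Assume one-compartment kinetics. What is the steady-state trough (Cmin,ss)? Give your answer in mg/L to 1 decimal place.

1.9 mg/L

The dosing interval is 3 half-lives, so f = 2^(−3) = 0.125.
At steady state, R = 1/(1 − 0.125) = 8/7.
Single-dose peak C₀ = D/Vd = 780/60 = 13 mg/L.
Steady-state peak Cmax,ss = C₀·R = 13 × 8/7 ≈ 14.857 mg/L.
Steady-state trough Cmin,ss = Cmax,ss·f ≈ 14.857 × 0.125 ≈ 1.857 mg/L.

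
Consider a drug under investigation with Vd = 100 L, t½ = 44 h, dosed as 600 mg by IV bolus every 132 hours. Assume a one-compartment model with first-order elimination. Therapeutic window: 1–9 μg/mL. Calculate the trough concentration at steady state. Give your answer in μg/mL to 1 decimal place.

0.9 μg/mL

τ = 132 h = 3 half-lives, so f = (1/2)^3 = 0.125.
At steady state, R = 1/(1 − 0.125) = 8/7.
Single-dose peak C₀ = D/Vd = 600/100 = 6 μg/mL.
Steady-state peak Cmax,ss = C₀·R = 6 × 8/7 ≈ 6.857 μg/mL.
Steady-state trough Cmin,ss = Cmax,ss·f ≈ 6.857 × 0.125 ≈ 0.857 μg/mL.
Trough 0.9 μg/mL vs MEC 1 μg/mL: subtherapeutic.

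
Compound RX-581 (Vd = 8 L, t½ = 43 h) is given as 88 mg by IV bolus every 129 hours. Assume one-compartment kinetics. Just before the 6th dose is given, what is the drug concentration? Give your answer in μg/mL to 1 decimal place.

f = (1/2)^(τ/t½) = (1/2)^(129/43) ≈ 0.1250.
C₀ = D/Vd = 88/8 ≈ 11.000 μg/mL.
Before the 6th dose, 5 doses have been given. Superposition: Cmin = C₀·(f + f² + … + f^5).
≈ 11.000 × (0.1250 + 0.0156 + 0.0020 + 0.0002 + 0.0000) ≈ 11.000 × 0.1428 ≈ 1.571 μg/mL.

1.6 μg/mL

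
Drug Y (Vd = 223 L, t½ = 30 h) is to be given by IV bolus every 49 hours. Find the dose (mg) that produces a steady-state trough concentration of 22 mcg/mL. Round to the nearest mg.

10314 mg

τ/t½ = 49/30 ≈ 1.6333, so f = (1/2)^(49/30) ≈ 0.322343.
Cmin,ss = (D/Vd)·f/(1−f), so D = Cmin,ss·Vd·(1−f)/f.
D = 22 × 223 × (1−f)/f ≈ 22 × 223 × 2.10229 ≈ 10313.83 mg.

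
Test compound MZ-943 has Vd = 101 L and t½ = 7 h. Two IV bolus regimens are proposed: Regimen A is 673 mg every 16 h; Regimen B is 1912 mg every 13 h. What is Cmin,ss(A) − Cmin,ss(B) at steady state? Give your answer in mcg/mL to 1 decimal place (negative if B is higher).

-5.5 mcg/mL

Regimen A: f = (1/2)^(16/7) ≈ 0.2051; Cmin,ss = (673/101)·f/(1−f) ≈ 1.719 mcg/mL.
Regimen B: f = (1/2)^(13/7) ≈ 0.2760; Cmin,ss = (1912/101)·f/(1−f) ≈ 7.217 mcg/mL.
Difference ≈ 1.719 − 7.217 ≈ -5.498 mcg/mL.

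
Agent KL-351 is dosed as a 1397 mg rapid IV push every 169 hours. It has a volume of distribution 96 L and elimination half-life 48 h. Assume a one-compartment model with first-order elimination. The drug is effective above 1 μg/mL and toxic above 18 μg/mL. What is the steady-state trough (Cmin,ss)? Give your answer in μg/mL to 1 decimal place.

1.4 μg/mL

τ/t½ = 169/48 ≈ 3.5208, so fraction remaining f = (1/2)^(169/48) ≈ 0.0871.
At steady state, accumulation factor R = 1/(1 − e^(−kτ)) ≈ 1.0954.
Each bolus raises the concentration by D/Vd = 1397/96 ≈ 14.552 μg/mL.
Steady-state peak Cmax,ss = C₀·R ≈ 14.552 × 1.0954 ≈ 15.940 μg/mL.
One interval later, Cmin,ss = Cmax,ss·e^(−kτ) ≈ 15.940 × 0.0871 ≈ 1.388 μg/mL.
Trough 1.4 μg/mL vs MEC 1 μg/mL: adequate.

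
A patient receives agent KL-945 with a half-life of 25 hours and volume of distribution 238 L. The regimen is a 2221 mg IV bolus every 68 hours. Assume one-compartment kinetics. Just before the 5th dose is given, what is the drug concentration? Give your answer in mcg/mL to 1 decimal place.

f = (1/2)^(τ/t½) = (1/2)^(68/25) ≈ 0.1518.
C₀ = D/Vd = 2221/238 ≈ 9.332 mcg/mL.
Before the 5th dose, 4 doses have been given. Superposition: Cmin = C₀·(f + f² + … + f^4).
≈ 9.332 × (0.1518 + 0.0230 + 0.0035 + 0.0005) ≈ 9.332 × 0.1788 ≈ 1.669 mcg/mL.

1.7 mcg/mL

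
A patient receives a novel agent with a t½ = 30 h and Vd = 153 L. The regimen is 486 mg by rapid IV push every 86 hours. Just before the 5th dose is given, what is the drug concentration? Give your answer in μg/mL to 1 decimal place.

0.5 μg/mL

f = (1/2)^(τ/t½) = (1/2)^(86/30) ≈ 0.1371.
C₀ = D/Vd = 486/153 ≈ 3.176 μg/mL.
Before the 5th dose, 4 doses have been given. Superposition: Cmin = C₀·(f + f² + … + f^4).
≈ 3.176 × (0.1371 + 0.0188 + 0.0026 + 0.0004) ≈ 3.176 × 0.1589 ≈ 0.505 μg/mL.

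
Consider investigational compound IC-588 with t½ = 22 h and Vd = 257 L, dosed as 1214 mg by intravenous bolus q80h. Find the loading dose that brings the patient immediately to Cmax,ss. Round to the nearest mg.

f = (1/2)^(80/22) ≈ 0.080417; accumulation ratio R = 1/(1−f) ≈ 1.08745.
Loading dose to hit Cmax,ss on first dose: D_load = D_maint·R ≈ 1214 × 1.08745 ≈ 1320.16 mg.

1320 mg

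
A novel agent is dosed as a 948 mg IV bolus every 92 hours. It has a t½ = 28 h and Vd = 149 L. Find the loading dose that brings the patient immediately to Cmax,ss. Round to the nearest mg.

f = (1/2)^(92/28) ≈ 0.102542; accumulation ratio R = 1/(1−f) ≈ 1.11426.
Loading dose to hit Cmax,ss on first dose: D_load = D_maint·R ≈ 948 × 1.11426 ≈ 1056.32 mg.

1056 mg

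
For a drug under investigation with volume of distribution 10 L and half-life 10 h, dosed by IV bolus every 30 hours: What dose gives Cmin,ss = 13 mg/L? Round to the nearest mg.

910 mg

τ/t½ = 30/10 ≈ 3, so f = (1/2)^(30/10) ≈ 0.125000.
Cmin,ss = (D/Vd)·f/(1−f), so D = Cmin,ss·Vd·(1−f)/f.
D = 13 × 10 × (1−f)/f ≈ 13 × 10 × 7.00000 ≈ 910.00 mg.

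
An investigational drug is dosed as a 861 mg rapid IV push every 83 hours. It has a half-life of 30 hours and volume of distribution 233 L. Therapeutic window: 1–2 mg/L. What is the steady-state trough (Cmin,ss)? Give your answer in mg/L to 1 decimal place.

Over one 83-h interval, 83/30 ≈ 2.7667 half-lives elapse, leaving f ≈ 0.1469 of each dose.
Each bolus raises the concentration by D/Vd = 861/233 ≈ 3.695 mg/L.
Steady-state trough Cmin,ss = C₀·f/(1−f) ≈ 3.695 × 0.1469/0.8531 ≈ 0.636 mg/L.
Trough 0.6 mg/L vs MEC 1 mg/L: subtherapeutic.

0.6 mg/L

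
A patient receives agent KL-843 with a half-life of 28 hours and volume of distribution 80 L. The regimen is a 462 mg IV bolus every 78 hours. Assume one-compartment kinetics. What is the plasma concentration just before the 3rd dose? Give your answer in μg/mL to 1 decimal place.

1.0 μg/mL

f = (1/2)^(τ/t½) = (1/2)^(78/28) ≈ 0.1450.
C₀ = D/Vd = 462/80 ≈ 5.775 μg/mL.
Before the 3rd dose, 2 doses have been given. Superposition: Cmin = C₀·(f + f²).
≈ 5.775 × (0.1450 + 0.0210) ≈ 5.775 × 0.1660 ≈ 0.959 μg/mL.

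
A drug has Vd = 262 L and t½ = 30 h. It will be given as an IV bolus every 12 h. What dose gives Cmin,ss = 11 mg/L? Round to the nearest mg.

921 mg

τ/t½ = 12/30 ≈ 0.4, so f = (1/2)^(12/30) ≈ 0.757858.
Cmin,ss = (D/Vd)·f/(1−f), so D = Cmin,ss·Vd·(1−f)/f.
D = 11 × 262 × (1−f)/f ≈ 11 × 262 × 0.31951 ≈ 920.83 mg.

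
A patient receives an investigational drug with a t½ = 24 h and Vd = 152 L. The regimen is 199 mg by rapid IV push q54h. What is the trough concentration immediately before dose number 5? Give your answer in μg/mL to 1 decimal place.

f = (1/2)^(τ/t½) = (1/2)^(54/24) ≈ 0.2102.
C₀ = D/Vd = 199/152 ≈ 1.309 μg/mL.
Before the 5th dose, 4 doses have been given. Superposition: Cmin = C₀·(f + f² + … + f^4).
≈ 1.309 × (0.2102 + 0.0442 + 0.0093 + 0.0020) ≈ 1.309 × 0.2657 ≈ 0.348 μg/mL.

0.3 μg/mL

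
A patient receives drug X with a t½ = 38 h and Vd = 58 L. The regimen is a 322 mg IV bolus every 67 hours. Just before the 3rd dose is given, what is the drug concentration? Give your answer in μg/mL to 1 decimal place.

f = (1/2)^(τ/t½) = (1/2)^(67/38) ≈ 0.2946.
C₀ = D/Vd = 322/58 ≈ 5.552 μg/mL.
Before the 3rd dose, 2 doses have been given. Superposition: Cmin = C₀·(f + f²).
≈ 5.552 × (0.2946 + 0.0868) ≈ 5.552 × 0.3814 ≈ 2.118 μg/mL.

2.1 μg/mL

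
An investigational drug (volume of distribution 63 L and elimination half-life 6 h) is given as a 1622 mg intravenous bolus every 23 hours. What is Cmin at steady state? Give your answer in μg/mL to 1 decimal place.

τ/t½ = 23/6 ≈ 3.8333, so fraction remaining f = (1/2)^(23/6) ≈ 0.0702.
Each bolus raises the concentration by D/Vd = 1622/63 ≈ 25.746 μg/mL.
Steady-state trough Cmin,ss = C₀·f/(1−f) ≈ 25.746 × 0.0702/0.9298 ≈ 1.944 μg/mL.

1.9 μg/mL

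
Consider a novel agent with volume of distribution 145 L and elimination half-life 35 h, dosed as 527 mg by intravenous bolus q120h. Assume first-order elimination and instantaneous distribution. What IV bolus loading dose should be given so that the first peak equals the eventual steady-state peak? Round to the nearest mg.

581 mg

f = (1/2)^(120/35) ≈ 0.092875; accumulation ratio R = 1/(1−f) ≈ 1.10238.
Loading dose to hit Cmax,ss on first dose: D_load = D_maint·R ≈ 527 × 1.10238 ≈ 580.95 mg.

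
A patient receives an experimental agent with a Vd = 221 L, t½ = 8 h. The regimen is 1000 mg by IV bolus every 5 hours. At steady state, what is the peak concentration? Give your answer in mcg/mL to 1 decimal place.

k = ln2/t½ = ln2/8 ≈ 0.086643 h⁻¹; fraction remaining f = e^(−kτ) = e^(−0.086643×5) ≈ 0.6484.
At steady state, accumulation factor R = 1/(1 − e^(−kτ)) ≈ 2.8441.
Single-dose peak C₀ = D/Vd = 1000/221 ≈ 4.525 mcg/mL.
Steady-state peak Cmax,ss = C₀·R ≈ 4.525 × 2.8441 ≈ 12.870 mcg/mL.

12.9 mcg/mL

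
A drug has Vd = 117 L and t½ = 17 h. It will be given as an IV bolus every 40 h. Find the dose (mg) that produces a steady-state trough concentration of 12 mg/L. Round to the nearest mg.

5769 mg

τ/t½ = 40/17 ≈ 2.3529, so f = (1/2)^(40/17) ≈ 0.195747.
Cmin,ss = (D/Vd)·f/(1−f), so D = Cmin,ss·Vd·(1−f)/f.
D = 12 × 117 × (1−f)/f ≈ 12 × 117 × 4.10864 ≈ 5768.53 mg.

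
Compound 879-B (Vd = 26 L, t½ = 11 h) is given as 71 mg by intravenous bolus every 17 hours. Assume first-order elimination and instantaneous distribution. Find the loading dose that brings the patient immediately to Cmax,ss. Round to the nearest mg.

f = (1/2)^(17/11) ≈ 0.342588; accumulation ratio R = 1/(1−f) ≈ 1.52112.
Loading dose to hit Cmax,ss on first dose: D_load = D_maint·R ≈ 71 × 1.52112 ≈ 108.00 mg.

108 mg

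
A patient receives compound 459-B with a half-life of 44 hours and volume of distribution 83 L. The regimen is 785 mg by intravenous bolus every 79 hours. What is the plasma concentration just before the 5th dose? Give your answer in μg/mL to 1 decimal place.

f = (1/2)^(τ/t½) = (1/2)^(79/44) ≈ 0.2881.
C₀ = D/Vd = 785/83 ≈ 9.458 μg/mL.
Before the 5th dose, 4 doses have been given. Superposition: Cmin = C₀·(f + f² + … + f^4).
≈ 9.458 × (0.2881 + 0.0830 + 0.0239 + 0.0069) ≈ 9.458 × 0.4019 ≈ 3.801 μg/mL.

3.8 μg/mL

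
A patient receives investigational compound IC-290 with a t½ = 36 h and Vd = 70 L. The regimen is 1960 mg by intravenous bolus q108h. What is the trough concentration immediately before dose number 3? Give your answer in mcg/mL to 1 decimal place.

3.9 mcg/mL

f = (1/2)^(τ/t½) = (1/2)^(108/36) ≈ 0.1250.
C₀ = D/Vd = 1960/70 ≈ 28.000 mcg/mL.
Before the 3rd dose, 2 doses have been given. Superposition: Cmin = C₀·(f + f²).
≈ 28.000 × (0.1250 + 0.0156) ≈ 28.000 × 0.1406 ≈ 3.937 mcg/mL.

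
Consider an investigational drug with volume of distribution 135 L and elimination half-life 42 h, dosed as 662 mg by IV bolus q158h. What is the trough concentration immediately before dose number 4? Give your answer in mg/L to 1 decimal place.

f = (1/2)^(τ/t½) = (1/2)^(158/42) ≈ 0.0737.
C₀ = D/Vd = 662/135 ≈ 4.904 mg/L.
Before the 4th dose, 3 doses have been given. Superposition: Cmin = C₀·(f + f² + … + f^3).
≈ 4.904 × (0.0737 + 0.0054 + 0.0004) ≈ 4.904 × 0.0795 ≈ 0.390 mg/L.

0.4 mg/L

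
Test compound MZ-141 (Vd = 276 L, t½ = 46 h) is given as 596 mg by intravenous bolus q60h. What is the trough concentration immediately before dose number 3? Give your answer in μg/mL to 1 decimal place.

f = (1/2)^(τ/t½) = (1/2)^(60/46) ≈ 0.4049.
C₀ = D/Vd = 596/276 ≈ 2.159 μg/mL.
Before the 3rd dose, 2 doses have been given. Superposition: Cmin = C₀·(f + f²).
≈ 2.159 × (0.4049 + 0.1639) ≈ 2.159 × 0.5688 ≈ 1.228 μg/mL.

1.2 μg/mL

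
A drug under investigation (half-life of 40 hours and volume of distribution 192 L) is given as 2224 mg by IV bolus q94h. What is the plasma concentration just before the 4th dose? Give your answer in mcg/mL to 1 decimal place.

f = (1/2)^(τ/t½) = (1/2)^(94/40) ≈ 0.1961.
C₀ = D/Vd = 2224/192 ≈ 11.583 mcg/mL.
Before the 4th dose, 3 doses have been given. Superposition: Cmin = C₀·(f + f² + … + f^3).
≈ 11.583 × (0.1961 + 0.0385 + 0.0075) ≈ 11.583 × 0.2421 ≈ 2.804 mcg/mL.

2.8 mcg/mL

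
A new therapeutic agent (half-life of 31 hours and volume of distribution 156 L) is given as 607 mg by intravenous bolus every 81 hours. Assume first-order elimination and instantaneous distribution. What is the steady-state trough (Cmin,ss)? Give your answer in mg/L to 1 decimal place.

0.8 mg/L

Over one 81-h interval, 81/31 ≈ 2.6129 half-lives elapse, leaving f ≈ 0.1635 of each dose.
Accumulation ratio R = 1/(1 − f) ≈ 1/0.8365 ≈ 1.1955.
Single-dose peak C₀ = D/Vd = 607/156 ≈ 3.891 mg/L.
Cmax,ss = C₀/(1 − f) ≈ 3.891/0.8365 ≈ 4.652 mg/L.
Steady-state trough Cmin,ss = Cmax,ss·f ≈ 4.652 × 0.1635 ≈ 0.761 mg/L.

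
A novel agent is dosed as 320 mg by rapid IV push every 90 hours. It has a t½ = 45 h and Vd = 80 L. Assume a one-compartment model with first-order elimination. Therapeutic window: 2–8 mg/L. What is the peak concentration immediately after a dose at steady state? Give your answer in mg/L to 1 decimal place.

τ = 90 h = 2 half-lives, so f = (1/2)^2 = 0.25.
Accumulation ratio R = 1/(1 − f) = 1/0.75 = 4/3.
Single-dose peak C₀ = D/Vd = 320/80 = 4 mg/L.
Steady-state peak Cmax,ss = C₀·R = 4 × 4/3 ≈ 5.333 mg/L.
Peak 5.3 mg/L vs MTC 8 mg/L: below toxic threshold.

5.3 mg/L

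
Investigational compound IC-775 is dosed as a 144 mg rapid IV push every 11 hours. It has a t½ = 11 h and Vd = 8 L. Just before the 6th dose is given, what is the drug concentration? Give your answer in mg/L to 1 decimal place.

17.4 mg/L

f = (1/2)^(τ/t½) = (1/2)^(11/11) ≈ 0.5000.
C₀ = D/Vd = 144/8 ≈ 18.000 mg/L.
Before the 6th dose, 5 doses have been given. Superposition: Cmin = C₀·(f + f² + … + f^5).
≈ 18.000 × (0.5000 + 0.2500 + 0.1250 + 0.0625 + 0.0313) ≈ 18.000 × 0.9688 ≈ 17.438 mg/L.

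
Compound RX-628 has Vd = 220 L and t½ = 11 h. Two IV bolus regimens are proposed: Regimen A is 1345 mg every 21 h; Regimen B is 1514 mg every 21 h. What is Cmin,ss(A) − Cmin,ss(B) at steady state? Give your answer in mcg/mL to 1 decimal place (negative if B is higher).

-0.3 mcg/mL

Regimen A: f = (1/2)^(21/11) ≈ 0.2663; Cmin,ss = (1345/220)·f/(1−f) ≈ 2.219 mcg/mL.
Regimen B: f = (1/2)^(21/11) ≈ 0.2663; Cmin,ss = (1514/220)·f/(1−f) ≈ 2.498 mcg/mL.
Difference ≈ 2.219 − 2.498 ≈ -0.279 mcg/mL.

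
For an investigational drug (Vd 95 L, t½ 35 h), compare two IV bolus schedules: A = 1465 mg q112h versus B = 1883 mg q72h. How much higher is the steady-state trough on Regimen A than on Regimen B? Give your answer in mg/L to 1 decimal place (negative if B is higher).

Regimen A: f = (1/2)^(112/35) ≈ 0.1088; Cmin,ss = (1465/95)·f/(1−f) ≈ 1.883 mg/L.
Regimen B: f = (1/2)^(72/35) ≈ 0.2403; Cmin,ss = (1883/95)·f/(1−f) ≈ 6.270 mg/L.
Difference ≈ 1.883 − 6.270 ≈ -4.387 mg/L.

-4.4 mg/L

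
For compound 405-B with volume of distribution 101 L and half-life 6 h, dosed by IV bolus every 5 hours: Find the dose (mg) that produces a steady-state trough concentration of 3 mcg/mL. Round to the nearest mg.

τ/t½ = 5/6 ≈ 0.83333, so f = (1/2)^(5/6) ≈ 0.561231.
Cmin,ss = (D/Vd)·f/(1−f), so D = Cmin,ss·Vd·(1−f)/f.
D = 3 × 101 × (1−f)/f ≈ 3 × 101 × 0.78180 ≈ 236.89 mg.

237 mg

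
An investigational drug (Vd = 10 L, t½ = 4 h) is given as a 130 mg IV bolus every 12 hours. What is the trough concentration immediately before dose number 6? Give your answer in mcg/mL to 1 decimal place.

1.9 mcg/mL

f = (1/2)^(τ/t½) = (1/2)^(12/4) ≈ 0.1250.
C₀ = D/Vd = 130/10 ≈ 13.000 mcg/mL.
Before the 6th dose, 5 doses have been given. Superposition: Cmin = C₀·(f + f² + … + f^5).
≈ 13.000 × (0.1250 + 0.0156 + 0.0020 + 0.0002 + 0.0000) ≈ 13.000 × 0.1428 ≈ 1.856 mcg/mL.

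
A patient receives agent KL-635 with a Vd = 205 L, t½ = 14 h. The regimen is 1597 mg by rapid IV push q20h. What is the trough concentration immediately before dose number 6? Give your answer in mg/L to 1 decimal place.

4.6 mg/L

f = (1/2)^(τ/t½) = (1/2)^(20/14) ≈ 0.3715.
C₀ = D/Vd = 1597/205 ≈ 7.790 mg/L.
Before the 6th dose, 5 doses have been given. Superposition: Cmin = C₀·(f + f² + … + f^5).
≈ 7.790 × (0.3715 + 0.1380 + 0.0513 + 0.0190 + 0.0071) ≈ 7.790 × 0.5869 ≈ 4.572 mg/L.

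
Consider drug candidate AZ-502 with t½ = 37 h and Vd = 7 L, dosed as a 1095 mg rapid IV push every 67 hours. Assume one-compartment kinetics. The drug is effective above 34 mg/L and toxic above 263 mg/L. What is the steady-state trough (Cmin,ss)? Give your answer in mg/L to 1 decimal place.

62.4 mg/L

τ/t½ = 67/37 ≈ 1.8108, so fraction remaining f = (1/2)^(67/37) ≈ 0.2850.
At steady state, accumulation factor R = 1/(1 − e^(−kτ)) ≈ 1.3986.
Each bolus raises the concentration by D/Vd = 1095/7 ≈ 156.429 mg/L.
Steady-state peak Cmax,ss = C₀·R ≈ 156.429 × 1.3986 ≈ 218.782 mg/L.
Steady-state trough Cmin,ss = Cmax,ss·f ≈ 218.782 × 0.2850 ≈ 62.353 mg/L.
Trough 62.4 mg/L vs MEC 34 mg/L: adequate.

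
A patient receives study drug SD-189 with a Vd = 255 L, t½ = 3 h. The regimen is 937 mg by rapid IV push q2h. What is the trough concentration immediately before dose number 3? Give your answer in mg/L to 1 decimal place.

f = (1/2)^(τ/t½) = (1/2)^(2/3) ≈ 0.6300.
C₀ = D/Vd = 937/255 ≈ 3.675 mg/L.
Before the 3rd dose, 2 doses have been given. Superposition: Cmin = C₀·(f + f²).
≈ 3.675 × (0.6300 + 0.3969) ≈ 3.675 × 1.0269 ≈ 3.774 mg/L.

3.8 mg/L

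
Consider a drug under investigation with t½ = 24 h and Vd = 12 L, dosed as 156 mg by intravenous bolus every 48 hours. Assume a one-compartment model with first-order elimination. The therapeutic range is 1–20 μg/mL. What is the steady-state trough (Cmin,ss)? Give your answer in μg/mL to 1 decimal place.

4.3 μg/mL

The dosing interval is 2 half-lives, so f = 2^(−2) = 0.25.
Accumulation ratio R = 1/(1 − f) = 1/0.75 = 4/3.
Single-dose peak C₀ = D/Vd = 156/12 = 13 μg/mL.
Steady-state peak Cmax,ss = C₀·R = 13 × 4/3 ≈ 17.333 μg/mL.
Steady-state trough Cmin,ss = Cmax,ss·f ≈ 17.333 × 0.25 ≈ 4.333 μg/mL.
Trough 4.3 μg/mL vs MEC 1 μg/mL: adequate.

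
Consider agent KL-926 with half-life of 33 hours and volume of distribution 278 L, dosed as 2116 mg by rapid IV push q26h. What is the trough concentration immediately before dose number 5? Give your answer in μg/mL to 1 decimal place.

f = (1/2)^(τ/t½) = (1/2)^(26/33) ≈ 0.5792.
C₀ = D/Vd = 2116/278 ≈ 7.612 μg/mL.
Before the 5th dose, 4 doses have been given. Superposition: Cmin = C₀·(f + f² + … + f^4).
≈ 7.612 × (0.5792 + 0.3355 + 0.1943 + 0.1125) ≈ 7.612 × 1.2215 ≈ 9.298 μg/mL.

9.3 μg/mL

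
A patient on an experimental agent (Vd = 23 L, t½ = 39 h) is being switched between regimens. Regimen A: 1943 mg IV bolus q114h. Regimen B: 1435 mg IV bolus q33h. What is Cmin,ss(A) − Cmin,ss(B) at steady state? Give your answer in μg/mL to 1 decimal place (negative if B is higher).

Regimen A: f = (1/2)^(114/39) ≈ 0.1318; Cmin,ss = (1943/23)·f/(1−f) ≈ 12.825 μg/mL.
Regimen B: f = (1/2)^(33/39) ≈ 0.5563; Cmin,ss = (1435/23)·f/(1−f) ≈ 78.225 μg/mL.
Difference ≈ 12.825 − 78.225 ≈ -65.400 μg/mL.

-65.4 μg/mL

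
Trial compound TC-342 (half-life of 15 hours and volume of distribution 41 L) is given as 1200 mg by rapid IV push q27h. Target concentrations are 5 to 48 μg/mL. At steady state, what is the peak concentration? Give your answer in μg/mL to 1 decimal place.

Over one 27-h interval, 27/15 ≈ 1.8 half-lives elapse, leaving f ≈ 0.2872 of each dose.
At steady state, accumulation factor R = 1/(1 − e^(−kτ)) ≈ 1.4029.
Single-dose peak C₀ = D/Vd = 1200/41 ≈ 29.268 μg/mL.
Steady-state peak Cmax,ss = C₀·R ≈ 29.268 × 1.4029 ≈ 41.060 μg/mL.
Peak 41.1 μg/mL vs MTC 48 μg/mL: below toxic threshold.

41.1 μg/mL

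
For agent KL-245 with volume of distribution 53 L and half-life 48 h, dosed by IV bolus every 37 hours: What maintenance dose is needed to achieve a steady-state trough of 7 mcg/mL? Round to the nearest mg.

τ/t½ = 37/48 ≈ 0.77083, so f = (1/2)^(37/48) ≈ 0.586079.
Cmin,ss = (D/Vd)·f/(1−f), so D = Cmin,ss·Vd·(1−f)/f.
D = 7 × 53 × (1−f)/f ≈ 7 × 53 × 0.70625 ≈ 262.02 mg.

262 mg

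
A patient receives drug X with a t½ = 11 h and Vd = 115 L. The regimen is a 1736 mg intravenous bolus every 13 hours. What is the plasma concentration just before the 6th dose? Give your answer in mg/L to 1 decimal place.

11.7 mg/L

f = (1/2)^(τ/t½) = (1/2)^(13/11) ≈ 0.4408.
C₀ = D/Vd = 1736/115 ≈ 15.096 mg/L.
Before the 6th dose, 5 doses have been given. Superposition: Cmin = C₀·(f + f² + … + f^5).
≈ 15.096 × (0.4408 + 0.1943 + 0.0856 + 0.0378 + 0.0166) ≈ 15.096 × 0.7751 ≈ 11.701 mg/L.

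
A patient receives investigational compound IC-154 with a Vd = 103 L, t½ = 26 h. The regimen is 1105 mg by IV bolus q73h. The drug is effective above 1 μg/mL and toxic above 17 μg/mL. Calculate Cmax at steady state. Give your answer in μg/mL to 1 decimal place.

12.5 μg/mL

k = ln2/t½ = ln2/26 ≈ 0.026660 h⁻¹; fraction remaining f = e^(−kτ) = e^(−0.026660×73) ≈ 0.1428.
At steady state, accumulation factor R = 1/(1 − e^(−kτ)) ≈ 1.1666.
Each bolus raises the concentration by D/Vd = 1105/103 ≈ 10.728 μg/mL.
Cmax,ss = C₀/(1 − f) ≈ 10.728/0.8572 ≈ 12.515 μg/mL.
Peak 12.5 μg/mL vs MTC 17 μg/mL: below toxic threshold.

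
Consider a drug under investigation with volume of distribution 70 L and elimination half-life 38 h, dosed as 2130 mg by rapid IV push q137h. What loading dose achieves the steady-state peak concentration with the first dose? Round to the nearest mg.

2321 mg

f = (1/2)^(137/38) ≈ 0.082169; accumulation ratio R = 1/(1−f) ≈ 1.08953.
Loading dose to hit Cmax,ss on first dose: D_load = D_maint·R ≈ 2130 × 1.08953 ≈ 2320.70 mg.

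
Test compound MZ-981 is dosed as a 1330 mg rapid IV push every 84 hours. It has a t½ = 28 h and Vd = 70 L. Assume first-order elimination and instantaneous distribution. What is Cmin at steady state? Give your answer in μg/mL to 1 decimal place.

2.7 μg/mL

τ = 84 h = 3 half-lives, so f = (1/2)^3 = 0.125.
At steady state, R = 1/(1 − 0.125) = 8/7.
Single-dose peak C₀ = D/Vd = 1330/70 = 19 μg/mL.
Steady-state peak Cmax,ss = C₀·R = 19 × 8/7 ≈ 21.714 μg/mL.
Steady-state trough Cmin,ss = Cmax,ss·f ≈ 21.714 × 0.125 ≈ 2.714 μg/mL.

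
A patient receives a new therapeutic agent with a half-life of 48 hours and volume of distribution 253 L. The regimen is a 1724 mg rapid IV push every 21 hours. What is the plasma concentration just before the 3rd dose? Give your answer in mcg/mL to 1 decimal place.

f = (1/2)^(τ/t½) = (1/2)^(21/48) ≈ 0.7384.
C₀ = D/Vd = 1724/253 ≈ 6.814 mcg/mL.
Before the 3rd dose, 2 doses have been given. Superposition: Cmin = C₀·(f + f²).
≈ 6.814 × (0.7384 + 0.5452) ≈ 6.814 × 1.2836 ≈ 8.746 mcg/mL.

8.7 mcg/mL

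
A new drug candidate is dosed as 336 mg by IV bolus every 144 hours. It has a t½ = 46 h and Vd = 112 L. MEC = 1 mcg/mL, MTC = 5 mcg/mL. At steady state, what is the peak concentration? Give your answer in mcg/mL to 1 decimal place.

3.4 mcg/mL

Over one 144-h interval, 144/46 ≈ 3.1304 half-lives elapse, leaving f ≈ 0.1142 of each dose.
At steady state, accumulation factor R = 1/(1 − e^(−kτ)) ≈ 1.1289.
Single-dose peak C₀ = D/Vd = 336/112 ≈ 3.000 mcg/mL.
Cmax,ss = C₀/(1 − f) ≈ 3.000/0.8858 ≈ 3.387 mcg/mL.
Peak 3.4 mcg/mL vs MTC 5 mcg/mL: below toxic threshold.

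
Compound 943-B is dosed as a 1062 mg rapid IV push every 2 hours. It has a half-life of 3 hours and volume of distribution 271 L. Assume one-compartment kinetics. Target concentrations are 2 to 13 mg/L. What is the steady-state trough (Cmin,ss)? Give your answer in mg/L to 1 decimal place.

Over one 2-h interval, 2/3 ≈ 0.66667 half-lives elapse, leaving f ≈ 0.6300 of each dose.
Accumulation ratio R = 1/(1 − f) ≈ 1/0.3700 ≈ 2.7027.
Single-dose peak C₀ = D/Vd = 1062/271 ≈ 3.919 mg/L.
Cmax,ss = C₀/(1 − f) ≈ 3.919/0.3700 ≈ 10.592 mg/L.
Steady-state trough Cmin,ss = Cmax,ss·f ≈ 10.592 × 0.6300 ≈ 6.673 mg/L.
Trough 6.7 mg/L vs MEC 2 mg/L: adequate.

6.7 mg/L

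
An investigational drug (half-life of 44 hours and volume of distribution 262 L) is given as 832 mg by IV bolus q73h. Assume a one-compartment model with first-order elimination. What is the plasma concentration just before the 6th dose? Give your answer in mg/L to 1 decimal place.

1.5 mg/L

f = (1/2)^(τ/t½) = (1/2)^(73/44) ≈ 0.3166.
C₀ = D/Vd = 832/262 ≈ 3.176 mg/L.
Before the 6th dose, 5 doses have been given. Superposition: Cmin = C₀·(f + f² + … + f^5).
≈ 3.176 × (0.3166 + 0.1002 + 0.0317 + 0.0100 + 0.0032) ≈ 3.176 × 0.4617 ≈ 1.466 mg/L.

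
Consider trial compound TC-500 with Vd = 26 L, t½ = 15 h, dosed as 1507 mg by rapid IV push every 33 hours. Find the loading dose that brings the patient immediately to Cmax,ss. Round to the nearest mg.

f = (1/2)^(33/15) ≈ 0.217638; accumulation ratio R = 1/(1−f) ≈ 1.27818.
Loading dose to hit Cmax,ss on first dose: D_load = D_maint·R ≈ 1507 × 1.27818 ≈ 1926.22 mg.

1926 mg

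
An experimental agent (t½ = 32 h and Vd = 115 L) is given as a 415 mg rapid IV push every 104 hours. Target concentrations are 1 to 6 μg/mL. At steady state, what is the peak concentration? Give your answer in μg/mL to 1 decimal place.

4.0 μg/mL

k = ln2/t½ = ln2/32 ≈ 0.021661 h⁻¹; fraction remaining f = e^(−kτ) = e^(−0.021661×104) ≈ 0.1051.
At steady state, accumulation factor R = 1/(1 − e^(−kτ)) ≈ 1.1174.
Single-dose peak C₀ = D/Vd = 415/115 ≈ 3.609 μg/mL.
Steady-state peak Cmax,ss = C₀·R ≈ 3.609 × 1.1174 ≈ 4.033 μg/mL.
Peak 4.0 μg/mL vs MTC 6 μg/mL: below toxic threshold.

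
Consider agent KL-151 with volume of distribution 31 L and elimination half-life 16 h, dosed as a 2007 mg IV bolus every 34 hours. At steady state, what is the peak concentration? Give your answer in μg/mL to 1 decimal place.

Over one 34-h interval, 34/16 ≈ 2.125 half-lives elapse, leaving f ≈ 0.2293 of each dose.
Accumulation ratio R = 1/(1 − f) ≈ 1/0.7707 ≈ 1.2975.
Each bolus raises the concentration by D/Vd = 2007/31 ≈ 64.742 μg/mL.
Steady-state peak Cmax,ss = C₀·R ≈ 64.742 × 1.2975 ≈ 84.003 μg/mL.

84.0 μg/mL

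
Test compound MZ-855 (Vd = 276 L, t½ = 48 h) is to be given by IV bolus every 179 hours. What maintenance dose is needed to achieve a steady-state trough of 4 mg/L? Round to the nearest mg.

τ/t½ = 179/48 ≈ 3.7292, so f = (1/2)^(179/48) ≈ 0.075407.
Cmin,ss = (D/Vd)·f/(1−f), so D = Cmin,ss·Vd·(1−f)/f.
D = 4 × 276 × (1−f)/f ≈ 4 × 276 × 12.26137 ≈ 13536.55 mg.

13537 mg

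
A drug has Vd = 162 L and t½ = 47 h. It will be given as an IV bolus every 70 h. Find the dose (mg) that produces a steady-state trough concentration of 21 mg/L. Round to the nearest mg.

τ/t½ = 70/47 ≈ 1.4894, so f = (1/2)^(70/47) ≈ 0.356170.
Cmin,ss = (D/Vd)·f/(1−f), so D = Cmin,ss·Vd·(1−f)/f.
D = 21 × 162 × (1−f)/f ≈ 21 × 162 × 1.80765 ≈ 6149.63 mg.

6150 mg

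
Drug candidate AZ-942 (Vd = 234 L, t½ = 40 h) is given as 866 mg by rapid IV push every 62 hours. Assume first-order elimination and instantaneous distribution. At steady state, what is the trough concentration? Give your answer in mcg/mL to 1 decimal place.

τ/t½ = 62/40 ≈ 1.55, so fraction remaining f = (1/2)^(62/40) ≈ 0.3415.
At steady state, accumulation factor R = 1/(1 − e^(−kτ)) ≈ 1.5186.
Single-dose peak C₀ = D/Vd = 866/234 ≈ 3.701 mcg/mL.
Cmax,ss = C₀/(1 − f) ≈ 3.701/0.6585 ≈ 5.620 mcg/mL.
One interval later, Cmin,ss = Cmax,ss·e^(−kτ) ≈ 5.620 × 0.3415 ≈ 1.919 mcg/mL.

1.9 mcg/mL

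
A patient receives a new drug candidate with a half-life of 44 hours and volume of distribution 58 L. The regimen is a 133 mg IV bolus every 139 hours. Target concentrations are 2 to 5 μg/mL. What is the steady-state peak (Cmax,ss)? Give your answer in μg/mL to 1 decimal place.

Over one 139-h interval, 139/44 ≈ 3.1591 half-lives elapse, leaving f ≈ 0.1119 of each dose.
Accumulation ratio R = 1/(1 − f) ≈ 1/0.8881 ≈ 1.1260.
Each bolus raises the concentration by D/Vd = 133/58 ≈ 2.293 μg/mL.
Steady-state peak Cmax,ss = C₀·R ≈ 2.293 × 1.1260 ≈ 2.582 μg/mL.
Peak 2.6 μg/mL vs MTC 5 μg/mL: below toxic threshold.

2.6 μg/mL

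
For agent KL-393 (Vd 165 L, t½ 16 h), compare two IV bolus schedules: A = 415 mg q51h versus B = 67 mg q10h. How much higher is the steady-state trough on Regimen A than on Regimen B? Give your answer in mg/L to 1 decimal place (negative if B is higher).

Regimen A: f = (1/2)^(51/16) ≈ 0.1098; Cmin,ss = (415/165)·f/(1−f) ≈ 0.310 mg/L.
Regimen B: f = (1/2)^(10/16) ≈ 0.6484; Cmin,ss = (67/165)·f/(1−f) ≈ 0.749 mg/L.
Difference ≈ 0.310 − 0.749 ≈ -0.439 mg/L.

-0.4 mg/L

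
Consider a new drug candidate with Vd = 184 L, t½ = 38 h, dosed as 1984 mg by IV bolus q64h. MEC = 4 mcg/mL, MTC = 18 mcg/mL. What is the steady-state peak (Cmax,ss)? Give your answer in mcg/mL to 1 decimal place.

15.7 mcg/mL

k = ln2/t½ = ln2/38 ≈ 0.018241 h⁻¹; fraction remaining f = e^(−kτ) = e^(−0.018241×64) ≈ 0.3112.
At steady state, accumulation factor R = 1/(1 − e^(−kτ)) ≈ 1.4518.
Single-dose peak C₀ = D/Vd = 1984/184 ≈ 10.783 mcg/mL.
Steady-state peak Cmax,ss = C₀·R ≈ 10.783 × 1.4518 ≈ 15.655 mcg/mL.
Peak 15.7 mcg/mL vs MTC 18 mcg/mL: below toxic threshold.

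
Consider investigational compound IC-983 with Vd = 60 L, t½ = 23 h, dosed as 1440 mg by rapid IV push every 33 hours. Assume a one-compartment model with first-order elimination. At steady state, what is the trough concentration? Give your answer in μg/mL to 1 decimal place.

14.1 μg/mL

k = ln2/t½ = ln2/23 ≈ 0.030137 h⁻¹; fraction remaining f = e^(−kτ) = e^(−0.030137×33) ≈ 0.3699.
Accumulation ratio R = 1/(1 − f) ≈ 1/0.6301 ≈ 1.5870.
Single-dose peak C₀ = D/Vd = 1440/60 ≈ 24.000 μg/mL.
Cmax,ss = C₀/(1 − f) ≈ 24.000/0.6301 ≈ 38.089 μg/mL.
One interval later, Cmin,ss = Cmax,ss·e^(−kτ) ≈ 38.089 × 0.3699 ≈ 14.089 μg/mL.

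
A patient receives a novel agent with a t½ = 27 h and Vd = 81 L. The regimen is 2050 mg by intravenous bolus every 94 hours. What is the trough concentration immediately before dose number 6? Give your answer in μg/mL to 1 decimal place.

2.5 μg/mL

f = (1/2)^(τ/t½) = (1/2)^(94/27) ≈ 0.0895.
C₀ = D/Vd = 2050/81 ≈ 25.309 μg/mL.
Before the 6th dose, 5 doses have been given. Superposition: Cmin = C₀·(f + f² + … + f^5).
≈ 25.309 × (0.0895 + 0.0080 + 0.0007 + 0.0001 + 0.0000) ≈ 25.309 × 0.0983 ≈ 2.488 μg/mL.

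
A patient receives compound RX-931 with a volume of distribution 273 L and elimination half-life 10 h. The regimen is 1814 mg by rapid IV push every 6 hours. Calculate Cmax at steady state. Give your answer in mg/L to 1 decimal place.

Over one 6-h interval, 6/10 ≈ 0.6 half-lives elapse, leaving f ≈ 0.6598 of each dose.
At steady state, accumulation factor R = 1/(1 − e^(−kτ)) ≈ 2.9394.
Each bolus raises the concentration by D/Vd = 1814/273 ≈ 6.645 mg/L.
Steady-state peak Cmax,ss = C₀·R ≈ 6.645 × 2.9394 ≈ 19.532 mg/L.

19.5 mg/L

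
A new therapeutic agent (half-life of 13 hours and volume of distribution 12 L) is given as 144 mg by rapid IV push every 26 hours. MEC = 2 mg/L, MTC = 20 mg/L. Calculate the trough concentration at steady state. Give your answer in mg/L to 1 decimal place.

4.0 mg/L

The dosing interval is 2 half-lives, so f = 2^(−2) = 0.25.
At steady state, R = 1/(1 − 0.25) = 4/3.
Single-dose peak C₀ = D/Vd = 144/12 = 12 mg/L.
Steady-state peak Cmax,ss = C₀·R = 12 × 4/3 ≈ 16.000 mg/L.
Steady-state trough Cmin,ss = Cmax,ss·f ≈ 16.000 × 0.25 ≈ 4.000 mg/L.
Trough 4.0 mg/L vs MEC 2 mg/L: adequate.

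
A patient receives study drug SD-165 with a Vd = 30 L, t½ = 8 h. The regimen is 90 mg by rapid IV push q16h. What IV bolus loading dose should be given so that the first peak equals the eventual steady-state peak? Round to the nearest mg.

f = (1/2)^(16/8) ≈ 0.250000; accumulation ratio R = 1/(1−f) ≈ 1.33333.
Loading dose to hit Cmax,ss on first dose: D_load = D_maint·R ≈ 90 × 1.33333 ≈ 120.00 mg.

120 mg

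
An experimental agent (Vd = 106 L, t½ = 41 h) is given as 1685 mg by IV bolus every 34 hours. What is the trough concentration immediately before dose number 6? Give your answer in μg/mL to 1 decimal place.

f = (1/2)^(τ/t½) = (1/2)^(34/41) ≈ 0.5628.
C₀ = D/Vd = 1685/106 ≈ 15.896 μg/mL.
Before the 6th dose, 5 doses have been given. Superposition: Cmin = C₀·(f + f² + … + f^5).
≈ 15.896 × (0.5628 + 0.3167 + 0.1783 + 0.1003 + 0.0565) ≈ 15.896 × 1.2146 ≈ 19.307 μg/mL.

19.3 μg/mL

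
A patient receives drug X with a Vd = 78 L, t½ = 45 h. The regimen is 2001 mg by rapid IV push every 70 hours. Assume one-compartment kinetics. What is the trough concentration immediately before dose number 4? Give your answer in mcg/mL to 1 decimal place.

12.7 mcg/mL

f = (1/2)^(τ/t½) = (1/2)^(70/45) ≈ 0.3402.
C₀ = D/Vd = 2001/78 ≈ 25.654 mcg/mL.
Before the 4th dose, 3 doses have been given. Superposition: Cmin = C₀·(f + f² + … + f^3).
≈ 25.654 × (0.3402 + 0.1157 + 0.0394) ≈ 25.654 × 0.4953 ≈ 12.706 mcg/mL.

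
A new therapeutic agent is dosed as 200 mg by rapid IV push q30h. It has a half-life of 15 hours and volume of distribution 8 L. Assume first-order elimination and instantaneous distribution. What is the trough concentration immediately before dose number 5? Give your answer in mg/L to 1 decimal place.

f = (1/2)^(τ/t½) = (1/2)^(30/15) ≈ 0.2500.
C₀ = D/Vd = 200/8 ≈ 25.000 mg/L.
Before the 5th dose, 4 doses have been given. Superposition: Cmin = C₀·(f + f² + … + f^4).
≈ 25.000 × (0.2500 + 0.0625 + 0.0156 + 0.0039) ≈ 25.000 × 0.3320 ≈ 8.300 mg/L.

8.3 mg/L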